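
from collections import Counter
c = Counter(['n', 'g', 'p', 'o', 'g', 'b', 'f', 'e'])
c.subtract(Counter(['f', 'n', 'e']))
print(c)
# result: Counter({'g': 2, 'p': 1, 'o': 1, 'b': 1, 'n': 0, 'f': 0, 'e': 0})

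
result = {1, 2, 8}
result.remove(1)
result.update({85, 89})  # {2, 8, 85, 89}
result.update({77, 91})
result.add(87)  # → {2, 8, 77, 85, 87, 89, 91}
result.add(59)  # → {2, 8, 59, 77, 85, 87, 89, 91}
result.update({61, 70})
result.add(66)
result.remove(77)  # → {2, 8, 59, 61, 66, 70, 85, 87, 89, 91}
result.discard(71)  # {2, 8, 59, 61, 66, 70, 85, 87, 89, 91}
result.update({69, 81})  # {2, 8, 59, 61, 66, 69, 70, 81, 85, 87, 89, 91}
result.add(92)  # {2, 8, 59, 61, 66, 69, 70, 81, 85, 87, 89, 91, 92}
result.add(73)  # {2, 8, 59, 61, 66, 69, 70, 73, 81, 85, 87, 89, 91, 92}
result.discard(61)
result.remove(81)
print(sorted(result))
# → [2, 8, 59, 66, 69, 70, 73, 85, 87, 89, 91, 92]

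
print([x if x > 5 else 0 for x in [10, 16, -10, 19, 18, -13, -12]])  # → [10, 16, 0, 19, 18, 0, 0]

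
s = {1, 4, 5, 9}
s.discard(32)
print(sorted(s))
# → [1, 4, 5, 9]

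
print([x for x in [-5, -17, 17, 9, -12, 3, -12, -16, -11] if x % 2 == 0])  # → [-12, -12, -16]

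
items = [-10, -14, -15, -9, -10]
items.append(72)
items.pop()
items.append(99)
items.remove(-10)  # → [-14, -15, -9, -10, 99]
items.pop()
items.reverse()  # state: [-10, -9, -15, -14]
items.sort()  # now [-15, -14, -10, -9]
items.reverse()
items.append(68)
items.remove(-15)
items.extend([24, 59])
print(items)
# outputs [-9, -10, -14, 68, 24, 59]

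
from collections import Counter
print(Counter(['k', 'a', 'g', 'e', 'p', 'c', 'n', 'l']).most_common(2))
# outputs [('k', 1), ('a', 1)]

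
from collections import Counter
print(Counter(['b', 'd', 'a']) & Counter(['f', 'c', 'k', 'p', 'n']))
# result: Counter()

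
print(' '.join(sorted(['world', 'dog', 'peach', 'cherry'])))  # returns cherry dog peach world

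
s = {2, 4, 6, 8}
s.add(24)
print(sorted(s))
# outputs [2, 4, 6, 8, 24]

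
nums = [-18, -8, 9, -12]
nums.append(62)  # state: [-18, -8, 9, -12, 62]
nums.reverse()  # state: [62, -12, 9, -8, -18]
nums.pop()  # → -18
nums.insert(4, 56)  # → [62, -12, 9, -8, 56]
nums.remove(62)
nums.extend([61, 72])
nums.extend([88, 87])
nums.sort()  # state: [-12, -8, 9, 56, 61, 72, 87, 88]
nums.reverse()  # [88, 87, 72, 61, 56, 9, -8, -12]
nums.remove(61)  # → [88, 87, 72, 56, 9, -8, -12]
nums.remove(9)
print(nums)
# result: [88, 87, 72, 56, -8, -12]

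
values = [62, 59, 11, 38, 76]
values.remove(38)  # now [62, 59, 11, 76]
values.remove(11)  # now [62, 59, 76]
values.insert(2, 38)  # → [62, 59, 38, 76]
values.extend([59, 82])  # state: [62, 59, 38, 76, 59, 82]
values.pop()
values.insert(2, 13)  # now [62, 59, 13, 38, 76, 59]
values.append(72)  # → [62, 59, 13, 38, 76, 59, 72]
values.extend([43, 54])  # [62, 59, 13, 38, 76, 59, 72, 43, 54]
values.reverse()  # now [54, 43, 72, 59, 76, 38, 13, 59, 62]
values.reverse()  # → [62, 59, 13, 38, 76, 59, 72, 43, 54]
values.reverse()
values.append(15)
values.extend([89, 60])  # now [54, 43, 72, 59, 76, 38, 13, 59, 62, 15, 89, 60]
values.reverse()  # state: [60, 89, 15, 62, 59, 13, 38, 76, 59, 72, 43, 54]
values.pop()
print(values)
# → [60, 89, 15, 62, 59, 13, 38, 76, 59, 72, 43]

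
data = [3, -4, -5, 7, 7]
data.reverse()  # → [7, 7, -5, -4, 3]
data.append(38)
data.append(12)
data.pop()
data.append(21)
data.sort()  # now [-5, -4, 3, 7, 7, 21, 38]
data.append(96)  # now [-5, -4, 3, 7, 7, 21, 38, 96]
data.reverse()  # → [96, 38, 21, 7, 7, 3, -4, -5]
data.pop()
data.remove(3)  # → [96, 38, 21, 7, 7, -4]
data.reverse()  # [-4, 7, 7, 21, 38, 96]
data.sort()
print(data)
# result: [-4, 7, 7, 21, 38, 96]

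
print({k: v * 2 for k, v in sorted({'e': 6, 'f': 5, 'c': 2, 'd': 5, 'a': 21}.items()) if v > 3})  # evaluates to {'a': 42, 'd': 10, 'e': 12, 'f': 10}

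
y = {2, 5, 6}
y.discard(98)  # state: {2, 5, 6}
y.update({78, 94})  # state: {2, 5, 6, 78, 94}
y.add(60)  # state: {2, 5, 6, 60, 78, 94}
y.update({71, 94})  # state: {2, 5, 6, 60, 71, 78, 94}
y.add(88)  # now {2, 5, 6, 60, 71, 78, 88, 94}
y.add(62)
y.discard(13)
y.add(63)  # {2, 5, 6, 60, 62, 63, 71, 78, 88, 94}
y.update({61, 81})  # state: {2, 5, 6, 60, 61, 62, 63, 71, 78, 81, 88, 94}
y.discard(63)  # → {2, 5, 6, 60, 61, 62, 71, 78, 81, 88, 94}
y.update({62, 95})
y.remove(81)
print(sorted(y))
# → [2, 5, 6, 60, 61, 62, 71, 78, 88, 94, 95]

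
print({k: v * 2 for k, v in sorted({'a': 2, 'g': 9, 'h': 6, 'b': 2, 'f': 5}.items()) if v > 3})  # {'f': 10, 'g': 18, 'h': 12}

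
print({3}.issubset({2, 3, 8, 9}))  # True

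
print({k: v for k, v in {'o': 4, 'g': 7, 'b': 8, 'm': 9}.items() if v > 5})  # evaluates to {'g': 7, 'b': 8, 'm': 9}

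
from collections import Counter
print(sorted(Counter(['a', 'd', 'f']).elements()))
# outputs ['a', 'd', 'f']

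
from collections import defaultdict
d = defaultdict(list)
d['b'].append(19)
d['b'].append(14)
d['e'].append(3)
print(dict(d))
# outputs {'b': [19, 14], 'e': [3]}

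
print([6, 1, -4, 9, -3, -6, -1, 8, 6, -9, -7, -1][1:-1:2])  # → [1, 9, -6, 8, -9]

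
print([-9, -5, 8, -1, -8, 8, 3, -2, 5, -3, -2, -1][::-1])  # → [-1, -2, -3, 5, -2, 3, 8, -8, -1, 8, -5, -9]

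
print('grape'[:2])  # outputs gr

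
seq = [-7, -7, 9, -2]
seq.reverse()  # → [-2, 9, -7, -7]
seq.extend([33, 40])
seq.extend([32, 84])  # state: [-2, 9, -7, -7, 33, 40, 32, 84]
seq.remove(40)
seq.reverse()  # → [84, 32, 33, -7, -7, 9, -2]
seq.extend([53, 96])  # [84, 32, 33, -7, -7, 9, -2, 53, 96]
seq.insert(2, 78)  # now [84, 32, 78, 33, -7, -7, 9, -2, 53, 96]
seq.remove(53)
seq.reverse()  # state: [96, -2, 9, -7, -7, 33, 78, 32, 84]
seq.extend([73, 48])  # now [96, -2, 9, -7, -7, 33, 78, 32, 84, 73, 48]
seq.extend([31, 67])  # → [96, -2, 9, -7, -7, 33, 78, 32, 84, 73, 48, 31, 67]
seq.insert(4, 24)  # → [96, -2, 9, -7, 24, -7, 33, 78, 32, 84, 73, 48, 31, 67]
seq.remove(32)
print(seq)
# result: [96, -2, 9, -7, 24, -7, 33, 78, 84, 73, 48, 31, 67]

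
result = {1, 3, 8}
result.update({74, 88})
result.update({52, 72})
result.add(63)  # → {1, 3, 8, 52, 63, 72, 74, 88}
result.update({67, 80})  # {1, 3, 8, 52, 63, 67, 72, 74, 80, 88}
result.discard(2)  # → {1, 3, 8, 52, 63, 67, 72, 74, 80, 88}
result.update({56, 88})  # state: {1, 3, 8, 52, 56, 63, 67, 72, 74, 80, 88}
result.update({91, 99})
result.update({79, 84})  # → {1, 3, 8, 52, 56, 63, 67, 72, 74, 79, 80, 84, 88, 91, 99}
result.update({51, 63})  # {1, 3, 8, 51, 52, 56, 63, 67, 72, 74, 79, 80, 84, 88, 91, 99}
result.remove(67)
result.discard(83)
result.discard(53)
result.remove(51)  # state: {1, 3, 8, 52, 56, 63, 72, 74, 79, 80, 84, 88, 91, 99}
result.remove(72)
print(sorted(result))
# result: [1, 3, 8, 52, 56, 63, 74, 79, 80, 84, 88, 91, 99]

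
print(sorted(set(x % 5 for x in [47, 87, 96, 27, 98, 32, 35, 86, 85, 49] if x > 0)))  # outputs [0, 1, 2, 3, 4]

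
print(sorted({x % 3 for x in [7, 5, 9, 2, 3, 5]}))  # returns [0, 1, 2]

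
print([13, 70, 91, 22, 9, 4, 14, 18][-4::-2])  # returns [9, 91, 13]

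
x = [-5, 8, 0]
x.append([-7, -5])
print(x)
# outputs [-5, 8, 0, [-7, -5]]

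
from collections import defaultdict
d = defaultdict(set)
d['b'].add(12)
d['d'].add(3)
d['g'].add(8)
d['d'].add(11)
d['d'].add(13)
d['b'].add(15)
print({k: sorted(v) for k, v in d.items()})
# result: {'b': [12, 15], 'd': [3, 11, 13], 'g': [8]}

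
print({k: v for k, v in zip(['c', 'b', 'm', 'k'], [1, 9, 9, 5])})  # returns {'c': 1, 'b': 9, 'm': 9, 'k': 5}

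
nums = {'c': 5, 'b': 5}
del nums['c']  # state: {'b': 5}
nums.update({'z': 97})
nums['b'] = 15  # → {'b': 15, 'z': 97}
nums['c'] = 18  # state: {'b': 15, 'z': 97, 'c': 18}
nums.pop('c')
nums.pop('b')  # 15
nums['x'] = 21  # {'z': 97, 'x': 21}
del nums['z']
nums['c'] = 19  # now {'x': 21, 'c': 19}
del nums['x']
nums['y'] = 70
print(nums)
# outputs {'c': 19, 'y': 70}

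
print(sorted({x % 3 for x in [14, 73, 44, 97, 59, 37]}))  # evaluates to [1, 2]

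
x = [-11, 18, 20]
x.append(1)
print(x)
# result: [-11, 18, 20, 1]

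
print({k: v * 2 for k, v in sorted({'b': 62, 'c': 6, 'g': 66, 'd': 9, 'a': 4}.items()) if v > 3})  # {'a': 8, 'b': 124, 'c': 12, 'd': 18, 'g': 132}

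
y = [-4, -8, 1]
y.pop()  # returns 1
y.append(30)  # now [-4, -8, 30]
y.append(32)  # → [-4, -8, 30, 32]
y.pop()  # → 32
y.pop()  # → 30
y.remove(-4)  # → [-8]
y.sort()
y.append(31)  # [-8, 31]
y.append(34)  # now [-8, 31, 34]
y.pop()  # 34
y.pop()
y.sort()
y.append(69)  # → [-8, 69]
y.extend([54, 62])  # [-8, 69, 54, 62]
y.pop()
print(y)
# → [-8, 69, 54]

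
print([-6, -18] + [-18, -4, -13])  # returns [-6, -18, -18, -4, -13]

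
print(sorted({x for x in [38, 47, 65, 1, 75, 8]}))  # [1, 8, 38, 47, 65, 75]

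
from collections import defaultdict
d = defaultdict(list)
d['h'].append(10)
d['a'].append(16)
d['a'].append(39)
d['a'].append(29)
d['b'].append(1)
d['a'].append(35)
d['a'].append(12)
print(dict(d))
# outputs {'h': [10], 'a': [16, 39, 29, 35, 12], 'b': [1]}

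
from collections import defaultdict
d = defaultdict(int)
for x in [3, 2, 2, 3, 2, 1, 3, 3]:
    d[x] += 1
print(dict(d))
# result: {3: 4, 2: 3, 1: 1}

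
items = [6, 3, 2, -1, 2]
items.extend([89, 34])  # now [6, 3, 2, -1, 2, 89, 34]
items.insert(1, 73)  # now [6, 73, 3, 2, -1, 2, 89, 34]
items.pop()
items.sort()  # [-1, 2, 2, 3, 6, 73, 89]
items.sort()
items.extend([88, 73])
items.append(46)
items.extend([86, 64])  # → [-1, 2, 2, 3, 6, 73, 89, 88, 73, 46, 86, 64]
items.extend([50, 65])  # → [-1, 2, 2, 3, 6, 73, 89, 88, 73, 46, 86, 64, 50, 65]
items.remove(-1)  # [2, 2, 3, 6, 73, 89, 88, 73, 46, 86, 64, 50, 65]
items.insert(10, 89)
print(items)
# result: [2, 2, 3, 6, 73, 89, 88, 73, 46, 86, 89, 64, 50, 65]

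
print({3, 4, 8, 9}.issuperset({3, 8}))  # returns True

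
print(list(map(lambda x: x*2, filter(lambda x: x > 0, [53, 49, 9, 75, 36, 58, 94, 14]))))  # [106, 98, 18, 150, 72, 116, 188, 28]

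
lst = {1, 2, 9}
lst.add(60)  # {1, 2, 9, 60}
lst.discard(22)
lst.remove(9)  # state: {1, 2, 60}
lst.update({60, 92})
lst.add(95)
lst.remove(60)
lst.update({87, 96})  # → {1, 2, 87, 92, 95, 96}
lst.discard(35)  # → {1, 2, 87, 92, 95, 96}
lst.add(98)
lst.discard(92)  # {1, 2, 87, 95, 96, 98}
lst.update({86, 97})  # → {1, 2, 86, 87, 95, 96, 97, 98}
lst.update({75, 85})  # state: {1, 2, 75, 85, 86, 87, 95, 96, 97, 98}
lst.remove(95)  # {1, 2, 75, 85, 86, 87, 96, 97, 98}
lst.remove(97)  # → {1, 2, 75, 85, 86, 87, 96, 98}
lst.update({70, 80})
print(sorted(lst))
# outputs [1, 2, 70, 75, 80, 85, 86, 87, 96, 98]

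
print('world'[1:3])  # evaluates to or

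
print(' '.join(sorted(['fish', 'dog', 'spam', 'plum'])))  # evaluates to dog fish plum spam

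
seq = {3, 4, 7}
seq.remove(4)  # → {3, 7}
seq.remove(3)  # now {7}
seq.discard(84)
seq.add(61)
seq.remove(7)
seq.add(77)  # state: {61, 77}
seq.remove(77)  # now {61}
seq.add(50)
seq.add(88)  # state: {50, 61, 88}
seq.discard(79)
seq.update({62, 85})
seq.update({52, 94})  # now {50, 52, 61, 62, 85, 88, 94}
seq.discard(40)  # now {50, 52, 61, 62, 85, 88, 94}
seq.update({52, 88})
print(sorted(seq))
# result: [50, 52, 61, 62, 85, 88, 94]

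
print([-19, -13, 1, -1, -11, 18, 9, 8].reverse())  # None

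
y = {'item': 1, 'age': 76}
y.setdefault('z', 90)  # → 90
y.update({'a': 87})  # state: {'item': 1, 'age': 76, 'z': 90, 'a': 87}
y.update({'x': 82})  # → {'item': 1, 'age': 76, 'z': 90, 'a': 87, 'x': 82}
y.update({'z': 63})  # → {'item': 1, 'age': 76, 'z': 63, 'a': 87, 'x': 82}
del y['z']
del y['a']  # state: {'item': 1, 'age': 76, 'x': 82}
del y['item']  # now {'age': 76, 'x': 82}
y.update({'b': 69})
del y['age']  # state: {'x': 82, 'b': 69}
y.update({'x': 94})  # {'x': 94, 'b': 69}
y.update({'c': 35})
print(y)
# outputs {'x': 94, 'b': 69, 'c': 35}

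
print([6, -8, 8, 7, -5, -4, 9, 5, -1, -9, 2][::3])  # [6, 7, 9, -9]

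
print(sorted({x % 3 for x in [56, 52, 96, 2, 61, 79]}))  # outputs [0, 1, 2]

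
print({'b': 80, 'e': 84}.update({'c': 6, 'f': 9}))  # None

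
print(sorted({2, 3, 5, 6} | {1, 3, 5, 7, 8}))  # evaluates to [1, 2, 3, 5, 6, 7, 8]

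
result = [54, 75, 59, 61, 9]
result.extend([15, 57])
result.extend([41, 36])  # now [54, 75, 59, 61, 9, 15, 57, 41, 36]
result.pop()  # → 36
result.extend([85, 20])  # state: [54, 75, 59, 61, 9, 15, 57, 41, 85, 20]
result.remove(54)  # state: [75, 59, 61, 9, 15, 57, 41, 85, 20]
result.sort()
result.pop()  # 85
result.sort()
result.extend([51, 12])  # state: [9, 15, 20, 41, 57, 59, 61, 75, 51, 12]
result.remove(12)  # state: [9, 15, 20, 41, 57, 59, 61, 75, 51]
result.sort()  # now [9, 15, 20, 41, 51, 57, 59, 61, 75]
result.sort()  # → [9, 15, 20, 41, 51, 57, 59, 61, 75]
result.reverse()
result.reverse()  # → [9, 15, 20, 41, 51, 57, 59, 61, 75]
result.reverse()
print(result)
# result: [75, 61, 59, 57, 51, 41, 20, 15, 9]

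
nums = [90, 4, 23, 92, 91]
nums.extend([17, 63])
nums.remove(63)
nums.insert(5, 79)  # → [90, 4, 23, 92, 91, 79, 17]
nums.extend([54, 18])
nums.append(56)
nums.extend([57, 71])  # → [90, 4, 23, 92, 91, 79, 17, 54, 18, 56, 57, 71]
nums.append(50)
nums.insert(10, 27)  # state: [90, 4, 23, 92, 91, 79, 17, 54, 18, 56, 27, 57, 71, 50]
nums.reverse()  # [50, 71, 57, 27, 56, 18, 54, 17, 79, 91, 92, 23, 4, 90]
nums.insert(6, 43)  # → [50, 71, 57, 27, 56, 18, 43, 54, 17, 79, 91, 92, 23, 4, 90]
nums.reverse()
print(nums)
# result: [90, 4, 23, 92, 91, 79, 17, 54, 43, 18, 56, 27, 57, 71, 50]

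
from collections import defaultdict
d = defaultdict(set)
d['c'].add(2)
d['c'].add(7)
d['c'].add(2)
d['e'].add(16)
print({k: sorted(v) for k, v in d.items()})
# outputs {'c': [2, 7], 'e': [16]}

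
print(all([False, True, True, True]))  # False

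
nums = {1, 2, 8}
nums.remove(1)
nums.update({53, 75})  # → {2, 8, 53, 75}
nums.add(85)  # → {2, 8, 53, 75, 85}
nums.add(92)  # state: {2, 8, 53, 75, 85, 92}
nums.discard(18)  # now {2, 8, 53, 75, 85, 92}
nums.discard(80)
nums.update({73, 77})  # {2, 8, 53, 73, 75, 77, 85, 92}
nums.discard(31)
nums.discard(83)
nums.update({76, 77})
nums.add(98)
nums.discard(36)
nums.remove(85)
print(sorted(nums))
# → [2, 8, 53, 73, 75, 76, 77, 92, 98]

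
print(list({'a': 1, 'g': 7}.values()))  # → [1, 7]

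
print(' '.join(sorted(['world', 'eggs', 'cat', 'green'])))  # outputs cat eggs green world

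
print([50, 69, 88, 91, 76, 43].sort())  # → None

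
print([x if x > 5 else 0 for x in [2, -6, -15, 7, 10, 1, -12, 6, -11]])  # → [0, 0, 0, 7, 10, 0, 0, 6, 0]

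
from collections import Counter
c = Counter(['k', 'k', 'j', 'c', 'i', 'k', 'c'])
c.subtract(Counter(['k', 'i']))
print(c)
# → Counter({'k': 2, 'c': 2, 'j': 1, 'i': 0})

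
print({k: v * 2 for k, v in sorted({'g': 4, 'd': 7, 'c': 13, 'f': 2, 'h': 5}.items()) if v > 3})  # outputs {'c': 26, 'd': 14, 'g': 8, 'h': 10}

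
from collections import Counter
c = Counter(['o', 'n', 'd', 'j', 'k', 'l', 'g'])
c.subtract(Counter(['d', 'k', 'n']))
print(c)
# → Counter({'o': 1, 'j': 1, 'l': 1, 'g': 1, 'n': 0, 'd': 0, 'k': 0})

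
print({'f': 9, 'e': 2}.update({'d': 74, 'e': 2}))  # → None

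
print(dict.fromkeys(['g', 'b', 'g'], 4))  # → {'g': 4, 'b': 4}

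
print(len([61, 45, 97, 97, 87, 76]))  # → 6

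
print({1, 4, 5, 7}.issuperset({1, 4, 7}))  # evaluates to True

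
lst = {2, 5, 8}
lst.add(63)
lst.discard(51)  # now {2, 5, 8, 63}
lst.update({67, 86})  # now {2, 5, 8, 63, 67, 86}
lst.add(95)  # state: {2, 5, 8, 63, 67, 86, 95}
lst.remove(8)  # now {2, 5, 63, 67, 86, 95}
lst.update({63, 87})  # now {2, 5, 63, 67, 86, 87, 95}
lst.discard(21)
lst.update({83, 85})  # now {2, 5, 63, 67, 83, 85, 86, 87, 95}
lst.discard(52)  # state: {2, 5, 63, 67, 83, 85, 86, 87, 95}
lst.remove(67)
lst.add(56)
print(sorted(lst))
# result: [2, 5, 56, 63, 83, 85, 86, 87, 95]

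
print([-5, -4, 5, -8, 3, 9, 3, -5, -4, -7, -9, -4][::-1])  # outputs [-4, -9, -7, -4, -5, 3, 9, 3, -8, 5, -4, -5]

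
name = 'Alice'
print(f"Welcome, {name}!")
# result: Welcome, Alice!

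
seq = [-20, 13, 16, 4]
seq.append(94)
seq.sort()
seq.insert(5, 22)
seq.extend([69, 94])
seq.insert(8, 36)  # [-20, 4, 13, 16, 94, 22, 69, 94, 36]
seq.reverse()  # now [36, 94, 69, 22, 94, 16, 13, 4, -20]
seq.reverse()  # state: [-20, 4, 13, 16, 94, 22, 69, 94, 36]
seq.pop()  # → 36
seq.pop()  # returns 94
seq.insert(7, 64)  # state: [-20, 4, 13, 16, 94, 22, 69, 64]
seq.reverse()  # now [64, 69, 22, 94, 16, 13, 4, -20]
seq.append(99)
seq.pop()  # 99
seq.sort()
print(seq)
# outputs [-20, 4, 13, 16, 22, 64, 69, 94]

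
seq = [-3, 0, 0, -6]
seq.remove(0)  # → [-3, 0, -6]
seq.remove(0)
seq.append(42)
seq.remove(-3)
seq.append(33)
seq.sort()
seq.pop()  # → 42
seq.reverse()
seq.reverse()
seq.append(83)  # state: [-6, 33, 83]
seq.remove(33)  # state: [-6, 83]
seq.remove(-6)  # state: [83]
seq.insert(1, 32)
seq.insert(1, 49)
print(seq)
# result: [83, 49, 32]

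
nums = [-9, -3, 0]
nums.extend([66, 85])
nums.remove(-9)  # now [-3, 0, 66, 85]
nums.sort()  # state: [-3, 0, 66, 85]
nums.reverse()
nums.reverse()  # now [-3, 0, 66, 85]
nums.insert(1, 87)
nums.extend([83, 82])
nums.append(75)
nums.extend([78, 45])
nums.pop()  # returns 45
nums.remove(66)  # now [-3, 87, 0, 85, 83, 82, 75, 78]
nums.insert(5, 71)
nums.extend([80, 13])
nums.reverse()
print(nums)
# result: [13, 80, 78, 75, 82, 71, 83, 85, 0, 87, -3]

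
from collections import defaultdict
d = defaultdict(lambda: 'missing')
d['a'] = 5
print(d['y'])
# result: missing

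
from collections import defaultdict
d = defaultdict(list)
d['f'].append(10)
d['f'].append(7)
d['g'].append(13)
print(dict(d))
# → {'f': [10, 7], 'g': [13]}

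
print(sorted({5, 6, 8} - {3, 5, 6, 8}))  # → []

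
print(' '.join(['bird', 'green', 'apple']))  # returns bird green apple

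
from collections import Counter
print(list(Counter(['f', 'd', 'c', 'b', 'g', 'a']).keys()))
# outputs ['f', 'd', 'c', 'b', 'g', 'a']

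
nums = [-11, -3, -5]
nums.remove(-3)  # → [-11, -5]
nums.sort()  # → [-11, -5]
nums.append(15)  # [-11, -5, 15]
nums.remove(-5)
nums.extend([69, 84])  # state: [-11, 15, 69, 84]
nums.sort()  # [-11, 15, 69, 84]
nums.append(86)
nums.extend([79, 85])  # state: [-11, 15, 69, 84, 86, 79, 85]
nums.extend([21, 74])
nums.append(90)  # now [-11, 15, 69, 84, 86, 79, 85, 21, 74, 90]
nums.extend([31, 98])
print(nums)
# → [-11, 15, 69, 84, 86, 79, 85, 21, 74, 90, 31, 98]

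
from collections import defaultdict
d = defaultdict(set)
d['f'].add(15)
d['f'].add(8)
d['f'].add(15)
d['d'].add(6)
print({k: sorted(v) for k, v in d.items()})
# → {'f': [8, 15], 'd': [6]}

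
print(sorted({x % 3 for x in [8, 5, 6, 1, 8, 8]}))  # [0, 1, 2]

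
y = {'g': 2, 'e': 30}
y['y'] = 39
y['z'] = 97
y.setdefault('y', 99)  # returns 39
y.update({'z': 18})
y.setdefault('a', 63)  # 63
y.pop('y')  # 39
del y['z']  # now {'g': 2, 'e': 30, 'a': 63}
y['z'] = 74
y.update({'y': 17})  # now {'g': 2, 'e': 30, 'a': 63, 'z': 74, 'y': 17}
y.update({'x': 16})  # {'g': 2, 'e': 30, 'a': 63, 'z': 74, 'y': 17, 'x': 16}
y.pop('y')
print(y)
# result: {'g': 2, 'e': 30, 'a': 63, 'z': 74, 'x': 16}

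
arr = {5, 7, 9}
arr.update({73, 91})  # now {5, 7, 9, 73, 91}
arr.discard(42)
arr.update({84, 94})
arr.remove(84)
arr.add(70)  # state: {5, 7, 9, 70, 73, 91, 94}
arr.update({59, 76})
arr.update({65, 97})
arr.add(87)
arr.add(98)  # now {5, 7, 9, 59, 65, 70, 73, 76, 87, 91, 94, 97, 98}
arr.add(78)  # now {5, 7, 9, 59, 65, 70, 73, 76, 78, 87, 91, 94, 97, 98}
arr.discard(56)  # {5, 7, 9, 59, 65, 70, 73, 76, 78, 87, 91, 94, 97, 98}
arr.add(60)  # {5, 7, 9, 59, 60, 65, 70, 73, 76, 78, 87, 91, 94, 97, 98}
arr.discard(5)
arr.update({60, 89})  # {7, 9, 59, 60, 65, 70, 73, 76, 78, 87, 89, 91, 94, 97, 98}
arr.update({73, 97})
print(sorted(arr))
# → [7, 9, 59, 60, 65, 70, 73, 76, 78, 87, 89, 91, 94, 97, 98]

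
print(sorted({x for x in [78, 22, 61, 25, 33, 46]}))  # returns [22, 25, 33, 46, 61, 78]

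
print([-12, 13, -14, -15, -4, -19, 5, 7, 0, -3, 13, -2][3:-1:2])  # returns [-15, -19, 7, -3]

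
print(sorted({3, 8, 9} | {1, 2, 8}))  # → [1, 2, 3, 8, 9]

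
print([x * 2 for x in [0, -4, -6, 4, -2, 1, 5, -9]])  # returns [0, -8, -12, 8, -4, 2, 10, -18]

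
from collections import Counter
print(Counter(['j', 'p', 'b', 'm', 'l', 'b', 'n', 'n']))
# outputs Counter({'b': 2, 'n': 2, 'j': 1, 'p': 1, 'm': 1, 'l': 1})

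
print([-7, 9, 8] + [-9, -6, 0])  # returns [-7, 9, 8, -9, -6, 0]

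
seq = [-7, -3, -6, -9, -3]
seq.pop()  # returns -3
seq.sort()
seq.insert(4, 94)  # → [-9, -7, -6, -3, 94]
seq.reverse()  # [94, -3, -6, -7, -9]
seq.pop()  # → -9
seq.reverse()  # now [-7, -6, -3, 94]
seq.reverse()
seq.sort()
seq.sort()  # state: [-7, -6, -3, 94]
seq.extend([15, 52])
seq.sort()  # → [-7, -6, -3, 15, 52, 94]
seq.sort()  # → [-7, -6, -3, 15, 52, 94]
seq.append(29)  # [-7, -6, -3, 15, 52, 94, 29]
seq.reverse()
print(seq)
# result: [29, 94, 52, 15, -3, -6, -7]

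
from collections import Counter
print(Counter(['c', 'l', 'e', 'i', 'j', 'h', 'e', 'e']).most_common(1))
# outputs [('e', 3)]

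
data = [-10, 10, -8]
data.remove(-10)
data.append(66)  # [10, -8, 66]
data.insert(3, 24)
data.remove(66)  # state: [10, -8, 24]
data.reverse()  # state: [24, -8, 10]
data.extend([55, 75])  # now [24, -8, 10, 55, 75]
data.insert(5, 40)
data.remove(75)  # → [24, -8, 10, 55, 40]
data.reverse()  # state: [40, 55, 10, -8, 24]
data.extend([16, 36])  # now [40, 55, 10, -8, 24, 16, 36]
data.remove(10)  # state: [40, 55, -8, 24, 16, 36]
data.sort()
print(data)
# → [-8, 16, 24, 36, 40, 55]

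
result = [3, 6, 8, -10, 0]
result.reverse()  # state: [0, -10, 8, 6, 3]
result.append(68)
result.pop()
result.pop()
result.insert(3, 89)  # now [0, -10, 8, 89, 6]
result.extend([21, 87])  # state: [0, -10, 8, 89, 6, 21, 87]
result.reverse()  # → [87, 21, 6, 89, 8, -10, 0]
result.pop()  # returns 0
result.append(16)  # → [87, 21, 6, 89, 8, -10, 16]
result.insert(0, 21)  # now [21, 87, 21, 6, 89, 8, -10, 16]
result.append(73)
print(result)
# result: [21, 87, 21, 6, 89, 8, -10, 16, 73]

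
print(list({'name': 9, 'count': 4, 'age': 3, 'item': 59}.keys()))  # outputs ['name', 'count', 'age', 'item']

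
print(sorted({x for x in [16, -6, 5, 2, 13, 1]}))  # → [-6, 1, 2, 5, 13, 16]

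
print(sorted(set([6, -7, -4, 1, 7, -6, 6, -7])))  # [-7, -6, -4, 1, 6, 7]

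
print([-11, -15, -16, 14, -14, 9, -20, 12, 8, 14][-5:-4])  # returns [9]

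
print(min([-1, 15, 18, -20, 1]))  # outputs -20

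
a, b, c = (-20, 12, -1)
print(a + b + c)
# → -9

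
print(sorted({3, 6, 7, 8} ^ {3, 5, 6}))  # [5, 7, 8]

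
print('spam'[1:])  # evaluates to pam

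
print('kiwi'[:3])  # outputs kiw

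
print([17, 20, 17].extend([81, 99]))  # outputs None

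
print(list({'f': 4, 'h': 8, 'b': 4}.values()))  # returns [4, 8, 4]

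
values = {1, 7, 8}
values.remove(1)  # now {7, 8}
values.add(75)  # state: {7, 8, 75}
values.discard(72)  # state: {7, 8, 75}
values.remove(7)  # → {8, 75}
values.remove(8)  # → {75}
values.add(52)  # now {52, 75}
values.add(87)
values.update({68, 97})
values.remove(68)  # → {52, 75, 87, 97}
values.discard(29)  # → {52, 75, 87, 97}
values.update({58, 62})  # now {52, 58, 62, 75, 87, 97}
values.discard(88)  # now {52, 58, 62, 75, 87, 97}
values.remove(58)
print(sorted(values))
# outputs [52, 62, 75, 87, 97]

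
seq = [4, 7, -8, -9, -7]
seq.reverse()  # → [-7, -9, -8, 7, 4]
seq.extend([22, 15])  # [-7, -9, -8, 7, 4, 22, 15]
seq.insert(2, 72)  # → [-7, -9, 72, -8, 7, 4, 22, 15]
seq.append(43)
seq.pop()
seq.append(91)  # [-7, -9, 72, -8, 7, 4, 22, 15, 91]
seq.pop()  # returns 91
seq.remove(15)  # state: [-7, -9, 72, -8, 7, 4, 22]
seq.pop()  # 22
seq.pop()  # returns 4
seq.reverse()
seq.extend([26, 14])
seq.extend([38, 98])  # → [7, -8, 72, -9, -7, 26, 14, 38, 98]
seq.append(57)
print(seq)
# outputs [7, -8, 72, -9, -7, 26, 14, 38, 98, 57]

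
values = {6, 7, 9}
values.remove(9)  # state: {6, 7}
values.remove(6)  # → {7}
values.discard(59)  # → {7}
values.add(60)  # {7, 60}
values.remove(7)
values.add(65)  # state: {60, 65}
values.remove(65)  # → {60}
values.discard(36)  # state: {60}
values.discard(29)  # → {60}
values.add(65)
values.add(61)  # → {60, 61, 65}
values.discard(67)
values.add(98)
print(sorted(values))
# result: [60, 61, 65, 98]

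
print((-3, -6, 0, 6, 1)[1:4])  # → (-6, 0, 6)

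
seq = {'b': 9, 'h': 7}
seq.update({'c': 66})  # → {'b': 9, 'h': 7, 'c': 66}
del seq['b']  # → {'h': 7, 'c': 66}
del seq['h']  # {'c': 66}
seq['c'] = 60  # {'c': 60}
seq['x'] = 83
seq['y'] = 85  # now {'c': 60, 'x': 83, 'y': 85}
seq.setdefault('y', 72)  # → 85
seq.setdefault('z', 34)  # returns 34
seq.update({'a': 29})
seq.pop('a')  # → 29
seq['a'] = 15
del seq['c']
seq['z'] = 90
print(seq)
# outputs {'x': 83, 'y': 85, 'z': 90, 'a': 15}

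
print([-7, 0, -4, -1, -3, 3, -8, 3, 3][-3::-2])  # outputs [-8, -3, -4, -7]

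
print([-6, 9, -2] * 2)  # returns [-6, 9, -2, -6, 9, -2]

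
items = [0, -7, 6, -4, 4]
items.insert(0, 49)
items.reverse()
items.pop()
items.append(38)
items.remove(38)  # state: [4, -4, 6, -7, 0]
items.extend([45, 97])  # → [4, -4, 6, -7, 0, 45, 97]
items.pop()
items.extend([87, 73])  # [4, -4, 6, -7, 0, 45, 87, 73]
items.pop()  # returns 73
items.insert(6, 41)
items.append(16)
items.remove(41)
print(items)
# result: [4, -4, 6, -7, 0, 45, 87, 16]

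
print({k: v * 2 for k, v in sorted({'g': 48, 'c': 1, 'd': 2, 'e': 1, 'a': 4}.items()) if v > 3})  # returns {'a': 8, 'g': 96}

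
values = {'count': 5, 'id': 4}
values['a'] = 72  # {'count': 5, 'id': 4, 'a': 72}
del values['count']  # {'id': 4, 'a': 72}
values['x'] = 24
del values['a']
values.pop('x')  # 24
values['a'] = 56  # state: {'id': 4, 'a': 56}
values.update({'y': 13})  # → {'id': 4, 'a': 56, 'y': 13}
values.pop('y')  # 13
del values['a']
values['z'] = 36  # {'id': 4, 'z': 36}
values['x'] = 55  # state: {'id': 4, 'z': 36, 'x': 55}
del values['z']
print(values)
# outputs {'id': 4, 'x': 55}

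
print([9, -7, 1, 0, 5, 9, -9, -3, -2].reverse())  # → None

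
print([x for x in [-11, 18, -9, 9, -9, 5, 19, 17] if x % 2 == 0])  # [18]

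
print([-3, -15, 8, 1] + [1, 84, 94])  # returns [-3, -15, 8, 1, 1, 84, 94]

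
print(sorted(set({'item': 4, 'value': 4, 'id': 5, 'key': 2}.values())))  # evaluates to [2, 4, 5]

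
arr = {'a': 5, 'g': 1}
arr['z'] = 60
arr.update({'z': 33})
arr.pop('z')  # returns 33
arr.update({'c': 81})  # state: {'a': 5, 'g': 1, 'c': 81}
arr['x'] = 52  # {'a': 5, 'g': 1, 'c': 81, 'x': 52}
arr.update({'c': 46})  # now {'a': 5, 'g': 1, 'c': 46, 'x': 52}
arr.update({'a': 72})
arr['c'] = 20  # {'a': 72, 'g': 1, 'c': 20, 'x': 52}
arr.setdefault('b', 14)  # 14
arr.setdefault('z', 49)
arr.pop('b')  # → 14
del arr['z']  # {'a': 72, 'g': 1, 'c': 20, 'x': 52}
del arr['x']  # {'a': 72, 'g': 1, 'c': 20}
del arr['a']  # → {'g': 1, 'c': 20}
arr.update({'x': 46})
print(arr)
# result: {'g': 1, 'c': 20, 'x': 46}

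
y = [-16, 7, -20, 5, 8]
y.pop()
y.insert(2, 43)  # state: [-16, 7, 43, -20, 5]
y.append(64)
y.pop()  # 64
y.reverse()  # [5, -20, 43, 7, -16]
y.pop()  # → -16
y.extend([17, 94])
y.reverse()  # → [94, 17, 7, 43, -20, 5]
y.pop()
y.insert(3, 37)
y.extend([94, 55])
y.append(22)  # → [94, 17, 7, 37, 43, -20, 94, 55, 22]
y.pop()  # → 22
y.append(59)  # [94, 17, 7, 37, 43, -20, 94, 55, 59]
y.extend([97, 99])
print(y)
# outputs [94, 17, 7, 37, 43, -20, 94, 55, 59, 97, 99]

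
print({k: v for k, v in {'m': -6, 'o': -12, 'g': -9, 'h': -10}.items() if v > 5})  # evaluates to {}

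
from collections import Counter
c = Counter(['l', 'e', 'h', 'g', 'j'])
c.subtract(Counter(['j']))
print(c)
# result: Counter({'l': 1, 'e': 1, 'h': 1, 'g': 1, 'j': 0})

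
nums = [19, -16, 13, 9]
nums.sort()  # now [-16, 9, 13, 19]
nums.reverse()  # [19, 13, 9, -16]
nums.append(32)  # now [19, 13, 9, -16, 32]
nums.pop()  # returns 32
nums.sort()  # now [-16, 9, 13, 19]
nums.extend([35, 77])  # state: [-16, 9, 13, 19, 35, 77]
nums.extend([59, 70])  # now [-16, 9, 13, 19, 35, 77, 59, 70]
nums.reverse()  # [70, 59, 77, 35, 19, 13, 9, -16]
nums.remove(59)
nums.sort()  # [-16, 9, 13, 19, 35, 70, 77]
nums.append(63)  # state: [-16, 9, 13, 19, 35, 70, 77, 63]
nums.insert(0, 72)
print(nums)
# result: [72, -16, 9, 13, 19, 35, 70, 77, 63]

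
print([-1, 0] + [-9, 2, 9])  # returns [-1, 0, -9, 2, 9]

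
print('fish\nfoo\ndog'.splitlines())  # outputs ['fish', 'foo', 'dog']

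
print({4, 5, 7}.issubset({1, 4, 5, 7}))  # True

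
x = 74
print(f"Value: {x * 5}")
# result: Value: 370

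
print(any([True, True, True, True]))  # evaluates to True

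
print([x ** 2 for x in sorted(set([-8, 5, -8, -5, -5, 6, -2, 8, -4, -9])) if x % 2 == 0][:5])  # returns [64, 16, 4, 36, 64]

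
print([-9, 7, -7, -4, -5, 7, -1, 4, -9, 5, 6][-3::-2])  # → [-9, -1, -5, -7, -9]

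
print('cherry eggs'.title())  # Cherry Eggs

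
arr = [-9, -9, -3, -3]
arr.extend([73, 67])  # [-9, -9, -3, -3, 73, 67]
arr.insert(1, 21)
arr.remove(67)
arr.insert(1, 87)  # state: [-9, 87, 21, -9, -3, -3, 73]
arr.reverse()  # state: [73, -3, -3, -9, 21, 87, -9]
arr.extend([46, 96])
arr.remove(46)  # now [73, -3, -3, -9, 21, 87, -9, 96]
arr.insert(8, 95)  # [73, -3, -3, -9, 21, 87, -9, 96, 95]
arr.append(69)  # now [73, -3, -3, -9, 21, 87, -9, 96, 95, 69]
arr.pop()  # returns 69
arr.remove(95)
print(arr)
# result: [73, -3, -3, -9, 21, 87, -9, 96]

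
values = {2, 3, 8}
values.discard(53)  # {2, 3, 8}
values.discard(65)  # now {2, 3, 8}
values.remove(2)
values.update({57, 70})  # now {3, 8, 57, 70}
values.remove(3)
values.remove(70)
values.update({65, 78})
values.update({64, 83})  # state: {8, 57, 64, 65, 78, 83}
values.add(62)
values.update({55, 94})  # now {8, 55, 57, 62, 64, 65, 78, 83, 94}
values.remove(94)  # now {8, 55, 57, 62, 64, 65, 78, 83}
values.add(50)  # {8, 50, 55, 57, 62, 64, 65, 78, 83}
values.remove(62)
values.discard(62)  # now {8, 50, 55, 57, 64, 65, 78, 83}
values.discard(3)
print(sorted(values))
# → [8, 50, 55, 57, 64, 65, 78, 83]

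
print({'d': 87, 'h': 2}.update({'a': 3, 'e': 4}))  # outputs None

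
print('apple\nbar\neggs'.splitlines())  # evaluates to ['apple', 'bar', 'eggs']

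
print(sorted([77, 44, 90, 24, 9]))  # [9, 24, 44, 77, 90]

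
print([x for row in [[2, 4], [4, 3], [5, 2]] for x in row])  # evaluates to [2, 4, 4, 3, 5, 2]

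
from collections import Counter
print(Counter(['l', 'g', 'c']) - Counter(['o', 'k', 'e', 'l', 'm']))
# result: Counter({'g': 1, 'c': 1})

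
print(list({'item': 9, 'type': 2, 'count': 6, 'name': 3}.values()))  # [9, 2, 6, 3]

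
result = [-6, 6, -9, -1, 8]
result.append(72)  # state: [-6, 6, -9, -1, 8, 72]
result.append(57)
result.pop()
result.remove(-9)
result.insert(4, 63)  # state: [-6, 6, -1, 8, 63, 72]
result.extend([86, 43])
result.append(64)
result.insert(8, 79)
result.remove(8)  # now [-6, 6, -1, 63, 72, 86, 43, 79, 64]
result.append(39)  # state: [-6, 6, -1, 63, 72, 86, 43, 79, 64, 39]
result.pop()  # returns 39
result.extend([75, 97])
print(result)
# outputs [-6, 6, -1, 63, 72, 86, 43, 79, 64, 75, 97]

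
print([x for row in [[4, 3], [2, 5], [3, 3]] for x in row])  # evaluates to [4, 3, 2, 5, 3, 3]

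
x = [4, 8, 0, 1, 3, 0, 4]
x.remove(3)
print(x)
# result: [4, 8, 0, 1, 0, 4]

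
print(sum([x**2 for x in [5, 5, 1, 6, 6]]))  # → 123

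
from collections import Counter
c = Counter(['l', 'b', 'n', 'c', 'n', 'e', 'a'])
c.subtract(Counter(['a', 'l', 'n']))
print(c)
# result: Counter({'b': 1, 'n': 1, 'c': 1, 'e': 1, 'l': 0, 'a': 0})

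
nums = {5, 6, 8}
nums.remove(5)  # {6, 8}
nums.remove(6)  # {8}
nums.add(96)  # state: {8, 96}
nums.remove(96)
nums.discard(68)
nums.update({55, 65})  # {8, 55, 65}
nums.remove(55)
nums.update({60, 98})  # {8, 60, 65, 98}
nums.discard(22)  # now {8, 60, 65, 98}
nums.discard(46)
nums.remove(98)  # {8, 60, 65}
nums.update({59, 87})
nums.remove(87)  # {8, 59, 60, 65}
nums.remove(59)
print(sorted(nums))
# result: [8, 60, 65]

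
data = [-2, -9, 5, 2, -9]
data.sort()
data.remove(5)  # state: [-9, -9, -2, 2]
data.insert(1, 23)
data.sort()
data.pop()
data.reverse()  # [2, -2, -9, -9]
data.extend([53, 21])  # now [2, -2, -9, -9, 53, 21]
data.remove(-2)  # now [2, -9, -9, 53, 21]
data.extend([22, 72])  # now [2, -9, -9, 53, 21, 22, 72]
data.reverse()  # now [72, 22, 21, 53, -9, -9, 2]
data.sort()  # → [-9, -9, 2, 21, 22, 53, 72]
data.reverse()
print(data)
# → [72, 53, 22, 21, 2, -9, -9]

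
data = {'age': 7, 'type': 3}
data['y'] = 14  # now {'age': 7, 'type': 3, 'y': 14}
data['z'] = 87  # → {'age': 7, 'type': 3, 'y': 14, 'z': 87}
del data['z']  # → {'age': 7, 'type': 3, 'y': 14}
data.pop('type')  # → 3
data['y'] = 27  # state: {'age': 7, 'y': 27}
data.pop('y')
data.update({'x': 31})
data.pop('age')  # 7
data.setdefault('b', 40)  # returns 40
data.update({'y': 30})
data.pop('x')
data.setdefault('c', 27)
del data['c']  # {'b': 40, 'y': 30}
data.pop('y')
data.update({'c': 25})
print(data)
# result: {'b': 40, 'c': 25}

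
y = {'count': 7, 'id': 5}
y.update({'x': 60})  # {'count': 7, 'id': 5, 'x': 60}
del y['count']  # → {'id': 5, 'x': 60}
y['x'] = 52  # {'id': 5, 'x': 52}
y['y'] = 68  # {'id': 5, 'x': 52, 'y': 68}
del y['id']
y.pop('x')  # 52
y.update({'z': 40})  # {'y': 68, 'z': 40}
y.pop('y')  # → 68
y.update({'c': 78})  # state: {'z': 40, 'c': 78}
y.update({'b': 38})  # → {'z': 40, 'c': 78, 'b': 38}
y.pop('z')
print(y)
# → {'c': 78, 'b': 38}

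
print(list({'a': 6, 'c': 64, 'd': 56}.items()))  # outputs [('a', 6), ('c', 64), ('d', 56)]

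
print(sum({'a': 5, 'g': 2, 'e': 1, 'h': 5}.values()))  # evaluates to 13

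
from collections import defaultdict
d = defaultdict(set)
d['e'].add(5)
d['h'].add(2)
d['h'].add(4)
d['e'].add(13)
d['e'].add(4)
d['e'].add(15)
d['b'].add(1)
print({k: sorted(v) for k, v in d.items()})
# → {'e': [4, 5, 13, 15], 'h': [2, 4], 'b': [1]}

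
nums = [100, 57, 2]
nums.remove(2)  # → [100, 57]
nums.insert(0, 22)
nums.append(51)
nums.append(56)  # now [22, 100, 57, 51, 56]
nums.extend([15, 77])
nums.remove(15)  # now [22, 100, 57, 51, 56, 77]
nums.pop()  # 77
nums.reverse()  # [56, 51, 57, 100, 22]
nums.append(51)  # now [56, 51, 57, 100, 22, 51]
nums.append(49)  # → [56, 51, 57, 100, 22, 51, 49]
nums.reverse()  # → [49, 51, 22, 100, 57, 51, 56]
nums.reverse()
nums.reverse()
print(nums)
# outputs [49, 51, 22, 100, 57, 51, 56]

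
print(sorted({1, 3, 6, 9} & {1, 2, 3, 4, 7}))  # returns [1, 3]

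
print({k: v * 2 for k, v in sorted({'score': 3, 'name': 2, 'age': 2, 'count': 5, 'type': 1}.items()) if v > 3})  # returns {'count': 10}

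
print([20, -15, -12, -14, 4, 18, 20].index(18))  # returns 5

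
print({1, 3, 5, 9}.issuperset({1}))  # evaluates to True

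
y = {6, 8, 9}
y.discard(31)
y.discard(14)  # {6, 8, 9}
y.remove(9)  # {6, 8}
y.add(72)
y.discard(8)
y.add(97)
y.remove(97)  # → {6, 72}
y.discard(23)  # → {6, 72}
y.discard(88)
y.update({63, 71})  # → {6, 63, 71, 72}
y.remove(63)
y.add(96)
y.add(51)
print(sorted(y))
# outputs [6, 51, 71, 72, 96]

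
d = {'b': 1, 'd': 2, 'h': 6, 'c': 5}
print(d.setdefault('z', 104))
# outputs 104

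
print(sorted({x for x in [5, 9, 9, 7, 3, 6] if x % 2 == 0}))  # [6]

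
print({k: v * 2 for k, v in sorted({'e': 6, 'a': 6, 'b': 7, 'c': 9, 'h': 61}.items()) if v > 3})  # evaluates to {'a': 12, 'b': 14, 'c': 18, 'e': 12, 'h': 122}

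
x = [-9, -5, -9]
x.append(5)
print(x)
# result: [-9, -5, -9, 5]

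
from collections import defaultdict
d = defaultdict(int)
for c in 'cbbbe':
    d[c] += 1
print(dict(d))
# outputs {'c': 1, 'b': 3, 'e': 1}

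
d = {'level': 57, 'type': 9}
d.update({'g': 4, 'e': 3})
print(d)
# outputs {'level': 57, 'type': 9, 'g': 4, 'e': 3}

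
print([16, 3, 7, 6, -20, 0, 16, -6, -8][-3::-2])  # [16, -20, 7, 16]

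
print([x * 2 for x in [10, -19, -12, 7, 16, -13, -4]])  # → [20, -38, -24, 14, 32, -26, -8]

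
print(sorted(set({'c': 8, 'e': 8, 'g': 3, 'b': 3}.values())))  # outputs [3, 8]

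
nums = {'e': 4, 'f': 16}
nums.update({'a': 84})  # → {'e': 4, 'f': 16, 'a': 84}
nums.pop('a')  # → 84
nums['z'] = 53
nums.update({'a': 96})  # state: {'e': 4, 'f': 16, 'z': 53, 'a': 96}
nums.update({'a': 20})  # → {'e': 4, 'f': 16, 'z': 53, 'a': 20}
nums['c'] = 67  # {'e': 4, 'f': 16, 'z': 53, 'a': 20, 'c': 67}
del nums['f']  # {'e': 4, 'z': 53, 'a': 20, 'c': 67}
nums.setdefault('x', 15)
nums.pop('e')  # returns 4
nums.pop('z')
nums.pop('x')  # 15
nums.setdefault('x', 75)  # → 75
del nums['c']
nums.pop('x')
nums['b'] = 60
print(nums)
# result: {'a': 20, 'b': 60}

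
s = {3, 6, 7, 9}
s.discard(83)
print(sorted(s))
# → [3, 6, 7, 9]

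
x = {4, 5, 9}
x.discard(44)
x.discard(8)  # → {4, 5, 9}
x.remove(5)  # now {4, 9}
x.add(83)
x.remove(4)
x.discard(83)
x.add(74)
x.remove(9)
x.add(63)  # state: {63, 74}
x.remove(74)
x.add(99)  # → {63, 99}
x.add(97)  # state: {63, 97, 99}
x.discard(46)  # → {63, 97, 99}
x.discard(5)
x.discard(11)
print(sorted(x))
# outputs [63, 97, 99]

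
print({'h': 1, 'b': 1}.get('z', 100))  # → 100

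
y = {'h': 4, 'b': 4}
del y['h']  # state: {'b': 4}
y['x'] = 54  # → {'b': 4, 'x': 54}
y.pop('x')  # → 54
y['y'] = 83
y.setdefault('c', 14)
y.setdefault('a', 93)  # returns 93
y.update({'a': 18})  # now {'b': 4, 'y': 83, 'c': 14, 'a': 18}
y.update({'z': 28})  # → {'b': 4, 'y': 83, 'c': 14, 'a': 18, 'z': 28}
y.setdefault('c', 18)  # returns 14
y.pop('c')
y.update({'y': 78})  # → {'b': 4, 'y': 78, 'a': 18, 'z': 28}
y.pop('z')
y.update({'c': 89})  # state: {'b': 4, 'y': 78, 'a': 18, 'c': 89}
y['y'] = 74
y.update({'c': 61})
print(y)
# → {'b': 4, 'y': 74, 'a': 18, 'c': 61}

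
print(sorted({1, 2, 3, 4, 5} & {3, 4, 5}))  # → [3, 4, 5]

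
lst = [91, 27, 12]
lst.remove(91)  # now [27, 12]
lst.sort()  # [12, 27]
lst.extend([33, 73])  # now [12, 27, 33, 73]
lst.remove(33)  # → [12, 27, 73]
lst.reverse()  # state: [73, 27, 12]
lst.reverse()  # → [12, 27, 73]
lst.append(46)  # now [12, 27, 73, 46]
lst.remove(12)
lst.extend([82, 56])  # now [27, 73, 46, 82, 56]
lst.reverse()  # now [56, 82, 46, 73, 27]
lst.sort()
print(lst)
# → [27, 46, 56, 73, 82]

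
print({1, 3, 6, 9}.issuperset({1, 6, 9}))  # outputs True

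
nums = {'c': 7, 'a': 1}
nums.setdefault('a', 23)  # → 1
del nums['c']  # {'a': 1}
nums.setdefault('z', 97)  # 97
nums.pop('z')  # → 97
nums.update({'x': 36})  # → {'a': 1, 'x': 36}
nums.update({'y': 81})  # {'a': 1, 'x': 36, 'y': 81}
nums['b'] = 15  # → {'a': 1, 'x': 36, 'y': 81, 'b': 15}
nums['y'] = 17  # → {'a': 1, 'x': 36, 'y': 17, 'b': 15}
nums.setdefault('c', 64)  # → 64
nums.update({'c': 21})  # {'a': 1, 'x': 36, 'y': 17, 'b': 15, 'c': 21}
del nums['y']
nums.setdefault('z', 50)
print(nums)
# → {'a': 1, 'x': 36, 'b': 15, 'c': 21, 'z': 50}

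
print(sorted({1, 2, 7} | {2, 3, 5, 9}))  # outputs [1, 2, 3, 5, 7, 9]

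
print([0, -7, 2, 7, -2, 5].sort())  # None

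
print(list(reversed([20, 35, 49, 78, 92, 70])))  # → [70, 92, 78, 49, 35, 20]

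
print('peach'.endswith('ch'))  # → True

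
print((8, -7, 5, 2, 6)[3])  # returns 2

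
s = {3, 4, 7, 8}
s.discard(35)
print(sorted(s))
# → [3, 4, 7, 8]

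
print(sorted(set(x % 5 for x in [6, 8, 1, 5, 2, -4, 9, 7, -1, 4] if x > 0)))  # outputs [0, 1, 2, 3, 4]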